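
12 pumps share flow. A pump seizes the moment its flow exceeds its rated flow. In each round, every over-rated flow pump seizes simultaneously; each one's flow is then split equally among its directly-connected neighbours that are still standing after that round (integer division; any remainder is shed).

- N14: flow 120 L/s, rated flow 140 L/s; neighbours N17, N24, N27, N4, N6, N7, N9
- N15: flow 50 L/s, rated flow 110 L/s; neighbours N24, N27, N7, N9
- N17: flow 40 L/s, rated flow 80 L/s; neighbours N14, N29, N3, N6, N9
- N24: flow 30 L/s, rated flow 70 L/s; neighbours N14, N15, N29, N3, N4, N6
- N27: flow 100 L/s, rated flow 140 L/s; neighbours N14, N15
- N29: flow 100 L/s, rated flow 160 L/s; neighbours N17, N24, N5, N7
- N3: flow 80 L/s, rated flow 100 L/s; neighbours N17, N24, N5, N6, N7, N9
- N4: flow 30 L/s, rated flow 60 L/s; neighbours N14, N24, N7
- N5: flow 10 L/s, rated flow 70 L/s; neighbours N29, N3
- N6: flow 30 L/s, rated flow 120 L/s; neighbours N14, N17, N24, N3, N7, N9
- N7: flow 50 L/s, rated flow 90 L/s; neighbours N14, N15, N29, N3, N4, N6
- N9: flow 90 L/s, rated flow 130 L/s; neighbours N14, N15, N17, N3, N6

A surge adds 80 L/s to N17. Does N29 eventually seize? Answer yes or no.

Round 1 — N17 at 120 > 80. N17 seizes.
  N17 sheds 120 L/s to N14, N29, N3, N6, N9: 24 each.
    N14: 120+24 = 144 > 140
    N29: 100+24 = 124 ≤ 160
    N3: 80+24 = 104 > 100
    N6: 30+24 = 54 ≤ 120
    N9: 90+24 = 114 ≤ 130
Round 2 — N14, N3 seize.
  N14 sheds 144 L/s to N24, N27, N4, N6, N7, N9: 24 each.
    N24: 30+24 = 54 ≤ 70
    N27: 100+24 = 124 ≤ 140
    N4: 30+24 = 54 ≤ 60
    N6: 54+24 = 78 ≤ 120
    N7: 50+24 = 74 ≤ 90
    N9: 114+24 = 138 > 130
  N3 sheds 104 L/s to N24, N5, N6, N7, N9: 20 each (4 lost).
    N24: 54+20 = 74 > 70
    N5: 10+20 = 30 ≤ 70
    N6: 78+20 = 98 ≤ 120
    N7: 74+20 = 94 > 90
    N9: 138+20 = 158 > 130
Round 3 — N24, N7, N9 seize.
  N24 sheds 74 L/s to N15, N29, N4, N6: 18 each (2 lost).
    N15: 50+18 = 68 ≤ 110
    N29: 124+18 = 142 ≤ 160
    N4: 54+18 = 72 > 60
    N6: 98+18 = 116 ≤ 120
  N7 sheds 94 L/s to N15, N29, N4, N6: 23 each (2 lost).
    N15: 68+23 = 91 ≤ 110
    N29: 142+23 = 165 > 160
    N4: 72+23 = 95 > 60
    N6: 116+23 = 139 > 120
  N9 sheds 158 L/s to N15, N6: 79 each.
    N15: 91+79 = 170 > 110
    N6: 139+79 = 218 > 120
Round 4 — N15, N29, N4, N6 seize.
  N15 sheds 170 L/s to N27: 170 each.
    N27: 124+170 = 294 > 140
  N29 sheds 165 L/s to N5: 165 each.
    N5: 30+165 = 195 > 70
  N4 sheds 95 L/s: no online neighbours, lost.
  N6 sheds 218 L/s: no online neighbours, lost.
Round 5 — N27, N5 seize.
  N27 sheds 294 L/s: no online neighbours, lost.
  N5 sheds 195 L/s: no online neighbours, lost.
No further seizures.

yes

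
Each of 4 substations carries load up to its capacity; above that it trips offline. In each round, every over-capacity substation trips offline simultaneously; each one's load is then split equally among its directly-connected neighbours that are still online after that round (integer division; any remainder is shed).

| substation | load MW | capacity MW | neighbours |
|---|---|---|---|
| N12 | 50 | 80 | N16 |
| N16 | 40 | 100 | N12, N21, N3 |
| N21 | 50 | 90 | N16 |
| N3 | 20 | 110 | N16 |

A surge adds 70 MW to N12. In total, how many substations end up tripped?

3

Round 1 — N12 at 120 > 80. N12 trips offline.
  N12 sheds 120 MW to N16: 120 each.
    N16: 40+120 = 160 > 100
Round 2 — N16 trips offline.
  N16 sheds 160 MW to N21, N3: 80 each.
    N21: 50+80 = 130 > 90
    N3: 20+80 = 100 ≤ 110
Round 3 — N21 trips offline.
  N21 sheds 130 MW: no online neighbours, lost.
No further trips.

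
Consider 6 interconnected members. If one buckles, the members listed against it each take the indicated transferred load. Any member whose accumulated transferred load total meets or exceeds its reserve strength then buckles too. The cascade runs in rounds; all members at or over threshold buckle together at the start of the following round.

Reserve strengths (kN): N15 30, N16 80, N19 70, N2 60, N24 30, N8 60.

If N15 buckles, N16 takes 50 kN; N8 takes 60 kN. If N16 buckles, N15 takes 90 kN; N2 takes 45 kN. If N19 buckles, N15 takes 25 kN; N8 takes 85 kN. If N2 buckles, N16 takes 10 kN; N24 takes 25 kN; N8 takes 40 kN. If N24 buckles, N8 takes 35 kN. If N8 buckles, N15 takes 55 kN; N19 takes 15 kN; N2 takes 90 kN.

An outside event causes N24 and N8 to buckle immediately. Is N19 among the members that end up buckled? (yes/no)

no

Round 1 — N24, N8 buckle (initial).
  N15: +55 → 55 ≥ 30
  N19: +15 → 15 < 70
  N2: +90 → 90 ≥ 60
Round 2 — N15, N2 buckle.
  N16: +50+10 → 60 < 80
No further bucklings.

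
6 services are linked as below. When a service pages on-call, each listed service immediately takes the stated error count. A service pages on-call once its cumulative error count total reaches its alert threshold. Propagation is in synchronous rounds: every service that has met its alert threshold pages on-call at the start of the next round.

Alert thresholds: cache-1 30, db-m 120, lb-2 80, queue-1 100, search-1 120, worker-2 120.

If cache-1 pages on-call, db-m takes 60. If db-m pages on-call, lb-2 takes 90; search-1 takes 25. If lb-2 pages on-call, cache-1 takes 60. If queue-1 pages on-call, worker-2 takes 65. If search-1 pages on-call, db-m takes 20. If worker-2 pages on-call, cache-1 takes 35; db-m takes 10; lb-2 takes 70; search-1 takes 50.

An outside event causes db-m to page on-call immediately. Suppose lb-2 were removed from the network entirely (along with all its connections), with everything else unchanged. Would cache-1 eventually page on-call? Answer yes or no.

With lb-2 removed:
Round 1 — db-m pages on-call (initial).
  search-1: +25 → 25 < 120
No further pages.

no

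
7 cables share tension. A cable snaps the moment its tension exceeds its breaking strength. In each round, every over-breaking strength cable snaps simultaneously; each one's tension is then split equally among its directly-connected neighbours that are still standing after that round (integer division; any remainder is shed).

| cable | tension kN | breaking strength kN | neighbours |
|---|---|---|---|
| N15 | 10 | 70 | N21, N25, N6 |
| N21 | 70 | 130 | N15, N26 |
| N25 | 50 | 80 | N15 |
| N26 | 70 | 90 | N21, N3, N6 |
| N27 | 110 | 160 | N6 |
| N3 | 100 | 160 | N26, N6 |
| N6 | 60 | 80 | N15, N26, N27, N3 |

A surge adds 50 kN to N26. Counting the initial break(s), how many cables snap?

Round 1 — N26 at 120 > 90. N26 snaps.
  N26 sheds 120 kN to N21, N3, N6: 40 each.
    N21: 70+40 = 110 ≤ 130
    N3: 100+40 = 140 ≤ 160
    N6: 60+40 = 100 > 80
Round 2 — N6 snaps.
  N6 sheds 100 kN to N15, N27, N3: 33 each (1 lost).
    N15: 10+33 = 43 ≤ 70
    N27: 110+33 = 143 ≤ 160
    N3: 140+33 = 173 > 160
Round 3 — N3 snaps.
  N3 sheds 173 kN: no online neighbours, lost.
No further breaks.

3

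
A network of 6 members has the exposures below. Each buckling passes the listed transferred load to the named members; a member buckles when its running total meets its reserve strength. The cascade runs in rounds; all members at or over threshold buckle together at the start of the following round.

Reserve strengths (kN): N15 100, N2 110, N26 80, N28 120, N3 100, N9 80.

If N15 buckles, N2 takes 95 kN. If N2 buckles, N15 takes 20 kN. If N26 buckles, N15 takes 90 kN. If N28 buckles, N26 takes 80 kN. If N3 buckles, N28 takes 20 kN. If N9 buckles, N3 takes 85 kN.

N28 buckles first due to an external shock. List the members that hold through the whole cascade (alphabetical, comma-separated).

Round 1 — N28 buckles (initial).
  N26: +80 → 80 ≥ 80
Round 2 — N26 buckles.
  N15: +90 → 90 < 100
No further bucklings.

N15, N2, N3, N9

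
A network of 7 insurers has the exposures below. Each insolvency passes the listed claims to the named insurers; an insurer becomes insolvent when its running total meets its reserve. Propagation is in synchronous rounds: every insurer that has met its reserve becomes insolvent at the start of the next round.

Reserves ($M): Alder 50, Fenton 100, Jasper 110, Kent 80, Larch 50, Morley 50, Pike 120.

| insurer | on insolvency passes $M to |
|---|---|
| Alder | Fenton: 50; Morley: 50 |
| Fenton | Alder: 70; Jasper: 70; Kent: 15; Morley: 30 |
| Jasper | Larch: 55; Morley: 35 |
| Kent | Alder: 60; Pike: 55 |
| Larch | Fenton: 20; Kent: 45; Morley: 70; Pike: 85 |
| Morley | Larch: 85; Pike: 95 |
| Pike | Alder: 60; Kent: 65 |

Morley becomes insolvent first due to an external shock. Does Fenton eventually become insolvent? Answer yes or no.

Round 1 — Morley becomes insolvent (initial).
  Larch: +85 → 85 ≥ 50
  Pike: +95 → 95 < 120
Round 2 — Larch becomes insolvent.
  Fenton: +20 → 20 < 100
  Kent: +45 → 45 < 80
  Pike: +85 → 180 ≥ 120
Round 3 — Pike becomes insolvent.
  Alder: +60 → 60 ≥ 50
  Kent: +65 → 110 ≥ 80
Round 4 — Alder, Kent become insolvent.
  Fenton: +50 → 70 < 100
No further insolvencies.

no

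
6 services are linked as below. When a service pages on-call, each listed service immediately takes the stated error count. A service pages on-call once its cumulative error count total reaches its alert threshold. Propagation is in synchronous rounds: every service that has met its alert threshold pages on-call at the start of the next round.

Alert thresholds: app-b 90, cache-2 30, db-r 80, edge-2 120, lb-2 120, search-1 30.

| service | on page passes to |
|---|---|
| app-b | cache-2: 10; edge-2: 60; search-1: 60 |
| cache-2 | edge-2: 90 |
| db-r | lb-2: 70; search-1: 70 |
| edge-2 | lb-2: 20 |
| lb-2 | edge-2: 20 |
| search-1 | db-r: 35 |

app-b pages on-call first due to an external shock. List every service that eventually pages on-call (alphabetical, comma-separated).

Round 1 — app-b pages on-call (initial).
  cache-2: +10 → 10 < 30
  edge-2: +60 → 60 < 120
  search-1: +60 → 60 ≥ 30
Round 2 — search-1 pages on-call.
  db-r: +35 → 35 < 80
No further pages.

app-b, search-1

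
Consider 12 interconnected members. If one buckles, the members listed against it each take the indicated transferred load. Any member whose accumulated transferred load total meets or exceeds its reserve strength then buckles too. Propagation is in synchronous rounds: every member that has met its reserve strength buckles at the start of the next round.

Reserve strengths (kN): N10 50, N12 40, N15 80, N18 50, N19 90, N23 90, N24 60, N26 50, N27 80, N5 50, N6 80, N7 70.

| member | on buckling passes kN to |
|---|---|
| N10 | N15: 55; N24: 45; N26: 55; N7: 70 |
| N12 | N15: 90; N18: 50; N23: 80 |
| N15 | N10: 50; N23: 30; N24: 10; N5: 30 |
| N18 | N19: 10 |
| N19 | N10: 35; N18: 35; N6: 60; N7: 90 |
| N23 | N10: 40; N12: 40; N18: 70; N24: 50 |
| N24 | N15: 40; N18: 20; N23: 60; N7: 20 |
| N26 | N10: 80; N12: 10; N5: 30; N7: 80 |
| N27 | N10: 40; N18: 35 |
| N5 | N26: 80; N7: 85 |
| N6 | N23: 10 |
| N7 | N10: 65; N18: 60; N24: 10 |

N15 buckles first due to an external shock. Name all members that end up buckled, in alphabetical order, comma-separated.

Round 1 — N15 buckles (initial).
  N10: +50 → 50 ≥ 50
  N23: +30 → 30 < 90
  N24: +10 → 10 < 60
  N5: +30 → 30 < 50
Round 2 — N10 buckles.
  N24: +45 → 55 < 60
  N26: +55 → 55 ≥ 50
  N7: +70 → 70 ≥ 70
Round 3 — N26, N7 buckle.
  N12: +10 → 10 < 40
  N18: +60 → 60 ≥ 50
  N24: +10 → 65 ≥ 60
  N5: +30 → 60 ≥ 50
Round 4 — N18, N24, N5 buckle.
  N19: +10 → 10 < 90
  N23: +60 → 90 ≥ 90
Round 5 — N23 buckles.
  N12: +40 → 50 ≥ 40
Round 6 — N12 buckles.
No further bucklings.

N10, N12, N15, N18, N23, N24, N26, N5, N7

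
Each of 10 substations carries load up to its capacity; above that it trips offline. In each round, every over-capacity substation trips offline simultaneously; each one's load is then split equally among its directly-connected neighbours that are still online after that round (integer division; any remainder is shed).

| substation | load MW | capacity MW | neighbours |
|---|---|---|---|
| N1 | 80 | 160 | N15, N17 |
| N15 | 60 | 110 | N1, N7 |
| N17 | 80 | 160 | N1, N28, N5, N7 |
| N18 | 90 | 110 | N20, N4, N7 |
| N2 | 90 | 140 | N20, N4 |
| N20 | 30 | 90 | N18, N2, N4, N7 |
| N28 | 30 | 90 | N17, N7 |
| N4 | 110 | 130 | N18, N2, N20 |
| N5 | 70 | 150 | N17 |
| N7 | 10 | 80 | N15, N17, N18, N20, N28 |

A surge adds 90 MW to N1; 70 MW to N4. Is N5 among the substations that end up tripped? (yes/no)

Round 1 — N1 at 170 > 160; N4 at 180 > 130. N1, N4 trip offline.
  N1 sheds 170 MW to N15, N17: 85 each.
    N15: 60+85 = 145 > 110
    N17: 80+85 = 165 > 160
  N4 sheds 180 MW to N18, N2, N20: 60 each.
    N18: 90+60 = 150 > 110
    N2: 90+60 = 150 > 140
    N20: 30+60 = 90 ≤ 90
Round 2 — N15, N17, N18, N2 trip offline.
  N15 sheds 145 MW to N7: 145 each.
    N7: 10+145 = 155 > 80
  N17 sheds 165 MW to N28, N5, N7: 55 each.
    N28: 30+55 = 85 ≤ 90
    N5: 70+55 = 125 ≤ 150
    N7: 155+55 = 210 > 80
  N18 sheds 150 MW to N20, N7: 75 each.
    N20: 90+75 = 165 > 90
    N7: 210+75 = 285 > 80
  N2 sheds 150 MW to N20: 150 each.
    N20: 165+150 = 315 > 90
Round 3 — N20, N7 trip offline.
  N20 sheds 315 MW: no online neighbours, lost.
  N7 sheds 285 MW to N28: 285 each.
    N28: 85+285 = 370 > 90
Round 4 — N28 trips offline.
  N28 sheds 370 MW: no online neighbours, lost.
No further trips.

no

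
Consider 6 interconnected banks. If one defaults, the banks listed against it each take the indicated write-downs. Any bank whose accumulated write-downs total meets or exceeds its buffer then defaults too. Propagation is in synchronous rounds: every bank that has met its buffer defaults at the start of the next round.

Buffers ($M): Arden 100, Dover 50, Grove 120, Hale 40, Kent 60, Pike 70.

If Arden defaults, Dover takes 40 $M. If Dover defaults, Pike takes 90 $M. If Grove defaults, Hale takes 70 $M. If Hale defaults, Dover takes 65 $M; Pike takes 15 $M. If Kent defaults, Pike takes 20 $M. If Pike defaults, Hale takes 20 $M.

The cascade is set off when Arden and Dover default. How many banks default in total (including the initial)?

3

Round 1 — Arden, Dover default (initial).
  Pike: +90 → 90 ≥ 70
Round 2 — Pike defaults.
  Hale: +20 → 20 < 40
No further defaults.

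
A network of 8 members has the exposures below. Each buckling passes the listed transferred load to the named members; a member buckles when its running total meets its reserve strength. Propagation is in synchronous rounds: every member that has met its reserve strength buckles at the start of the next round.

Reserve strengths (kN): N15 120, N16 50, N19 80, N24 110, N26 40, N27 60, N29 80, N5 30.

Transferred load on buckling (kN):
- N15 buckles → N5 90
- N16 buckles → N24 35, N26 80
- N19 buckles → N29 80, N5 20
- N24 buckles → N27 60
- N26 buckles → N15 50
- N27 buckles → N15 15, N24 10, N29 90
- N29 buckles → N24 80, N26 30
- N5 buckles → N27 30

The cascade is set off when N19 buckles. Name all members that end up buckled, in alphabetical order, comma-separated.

Round 1 — N19 buckles (initial).
  N29: +80 → 80 ≥ 80
  N5: +20 → 20 < 30
Round 2 — N29 buckles.
  N24: +80 → 80 < 110
  N26: +30 → 30 < 40
No further bucklings.

N19, N29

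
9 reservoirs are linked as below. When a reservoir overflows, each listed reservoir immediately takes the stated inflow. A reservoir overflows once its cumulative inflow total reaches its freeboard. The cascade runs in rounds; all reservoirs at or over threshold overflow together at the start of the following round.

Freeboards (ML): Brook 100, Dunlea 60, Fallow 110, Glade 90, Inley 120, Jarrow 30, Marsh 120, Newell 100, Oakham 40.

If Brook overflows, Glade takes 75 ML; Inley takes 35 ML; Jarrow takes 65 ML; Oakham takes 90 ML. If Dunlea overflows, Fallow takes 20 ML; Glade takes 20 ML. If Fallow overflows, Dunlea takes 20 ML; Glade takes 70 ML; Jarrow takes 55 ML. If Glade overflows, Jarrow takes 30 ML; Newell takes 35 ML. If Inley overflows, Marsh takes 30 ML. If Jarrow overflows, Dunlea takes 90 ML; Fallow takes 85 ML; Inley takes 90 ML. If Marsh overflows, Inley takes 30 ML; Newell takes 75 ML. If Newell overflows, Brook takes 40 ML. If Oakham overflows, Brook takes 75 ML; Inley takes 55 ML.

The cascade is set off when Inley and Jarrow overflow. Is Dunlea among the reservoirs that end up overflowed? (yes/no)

yes

Round 1 — Inley, Jarrow overflow (initial).
  Dunlea: +90 → 90 ≥ 60
  Fallow: +85 → 85 < 110
  Marsh: +30 → 30 < 120
Round 2 — Dunlea overflows.
  Fallow: +20 → 105 < 110
  Glade: +20 → 20 < 90
No further overflows.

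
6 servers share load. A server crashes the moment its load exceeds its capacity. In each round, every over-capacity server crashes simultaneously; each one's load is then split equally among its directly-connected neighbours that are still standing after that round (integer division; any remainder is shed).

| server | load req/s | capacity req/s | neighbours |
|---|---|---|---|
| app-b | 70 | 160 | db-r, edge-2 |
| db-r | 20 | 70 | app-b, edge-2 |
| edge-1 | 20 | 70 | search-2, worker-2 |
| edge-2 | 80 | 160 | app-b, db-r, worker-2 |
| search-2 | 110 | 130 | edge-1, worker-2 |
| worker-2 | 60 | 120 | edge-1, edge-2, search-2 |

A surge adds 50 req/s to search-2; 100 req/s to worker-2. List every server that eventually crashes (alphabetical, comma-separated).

Round 1 — search-2 at 160 > 130; worker-2 at 160 > 120. search-2, worker-2 crash.
  search-2 sheds 160 req/s to edge-1: 160 each.
    edge-1: 20+160 = 180 > 70
  worker-2 sheds 160 req/s to edge-1, edge-2: 80 each.
    edge-1: 180+80 = 260 > 70
    edge-2: 80+80 = 160 ≤ 160
Round 2 — edge-1 crashes.
  edge-1 sheds 260 req/s: no online neighbours, lost.
No further crashes.

edge-1, search-2, worker-2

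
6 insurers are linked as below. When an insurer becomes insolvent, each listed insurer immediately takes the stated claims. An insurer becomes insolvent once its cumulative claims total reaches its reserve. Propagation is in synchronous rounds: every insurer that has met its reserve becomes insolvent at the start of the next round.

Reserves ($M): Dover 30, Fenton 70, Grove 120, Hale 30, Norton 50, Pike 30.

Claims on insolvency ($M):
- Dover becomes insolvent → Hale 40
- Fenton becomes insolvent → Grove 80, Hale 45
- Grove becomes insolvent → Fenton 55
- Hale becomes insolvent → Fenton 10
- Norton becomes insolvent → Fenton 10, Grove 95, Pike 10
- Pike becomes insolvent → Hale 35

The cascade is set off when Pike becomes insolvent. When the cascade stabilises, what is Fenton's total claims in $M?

10

Round 1 — Pike becomes insolvent (initial).
  Hale: +35 → 35 ≥ 30
Round 2 — Hale becomes insolvent.
  Fenton: +10 → 10 < 70
No further insolvencies.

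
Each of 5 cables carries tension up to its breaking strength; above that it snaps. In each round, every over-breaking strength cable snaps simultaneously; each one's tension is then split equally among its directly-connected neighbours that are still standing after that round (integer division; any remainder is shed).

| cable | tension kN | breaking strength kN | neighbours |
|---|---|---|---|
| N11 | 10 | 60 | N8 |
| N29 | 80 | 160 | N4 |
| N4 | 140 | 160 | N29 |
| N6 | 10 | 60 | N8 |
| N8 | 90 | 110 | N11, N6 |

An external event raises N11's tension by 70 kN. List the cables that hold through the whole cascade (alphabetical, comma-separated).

N29, N4

Round 1 — N11 at 80 > 60. N11 snaps.
  N11 sheds 80 kN to N8: 80 each.
    N8: 90+80 = 170 > 110
Round 2 — N8 snaps.
  N8 sheds 170 kN to N6: 170 each.
    N6: 10+170 = 180 > 60
Round 3 — N6 snaps.
  N6 sheds 180 kN: no online neighbours, lost.
No further breaks.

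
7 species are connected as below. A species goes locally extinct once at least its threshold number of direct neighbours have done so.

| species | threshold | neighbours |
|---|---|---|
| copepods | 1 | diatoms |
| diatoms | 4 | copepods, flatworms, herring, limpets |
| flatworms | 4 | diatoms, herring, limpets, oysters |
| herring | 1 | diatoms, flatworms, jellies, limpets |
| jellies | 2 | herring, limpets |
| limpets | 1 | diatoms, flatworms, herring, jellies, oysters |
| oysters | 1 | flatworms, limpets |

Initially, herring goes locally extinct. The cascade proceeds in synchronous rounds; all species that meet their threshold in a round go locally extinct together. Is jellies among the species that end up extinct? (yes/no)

Round 1 — herring goes locally extinct (initial).
Round 2 — checking thresholds:
  diatoms: 1 of 4 neighbours < 4, holds.
  flatworms: 1 of 4 neighbours < 4, holds.
  jellies: 1 of 2 neighbours < 2, holds.
  limpets: 1 of 5 neighbours ≥ 1, goes locally extinct.
Round 3 — checking thresholds:
  diatoms: 2 of 4 neighbours < 4, holds.
  flatworms: 2 of 4 neighbours < 4, holds.
  jellies: 2 of 2 neighbours ≥ 2, goes locally extinct.
  oysters: 1 of 2 neighbours ≥ 1, goes locally extinct.
Round 4 — no new extinctions; cascade stops.

yes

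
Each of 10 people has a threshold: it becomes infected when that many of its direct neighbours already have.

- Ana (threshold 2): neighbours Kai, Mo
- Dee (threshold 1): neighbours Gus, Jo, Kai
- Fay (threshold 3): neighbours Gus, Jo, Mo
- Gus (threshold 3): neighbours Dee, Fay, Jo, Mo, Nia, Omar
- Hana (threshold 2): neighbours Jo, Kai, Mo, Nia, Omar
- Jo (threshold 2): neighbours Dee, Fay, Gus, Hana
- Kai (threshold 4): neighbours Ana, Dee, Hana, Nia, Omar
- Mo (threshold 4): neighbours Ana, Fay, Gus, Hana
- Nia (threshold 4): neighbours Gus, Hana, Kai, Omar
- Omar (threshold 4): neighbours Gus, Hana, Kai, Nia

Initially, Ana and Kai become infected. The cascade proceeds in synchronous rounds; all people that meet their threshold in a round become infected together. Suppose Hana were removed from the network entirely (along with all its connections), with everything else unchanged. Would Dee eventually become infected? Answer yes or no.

With Hana removed:
Round 1 — Ana, Kai become infected (initial).
Round 2 — checking thresholds:
  Dee: 1 of 3 neighbours ≥ 1, becomes infected.
  Mo: 1 of 3 neighbours < 4, not yet.
  Nia: 1 of 3 neighbours < 4, not yet.
  Omar: 1 of 3 neighbours < 4, not yet.
Round 3 — no new infections; cascade stops.

yes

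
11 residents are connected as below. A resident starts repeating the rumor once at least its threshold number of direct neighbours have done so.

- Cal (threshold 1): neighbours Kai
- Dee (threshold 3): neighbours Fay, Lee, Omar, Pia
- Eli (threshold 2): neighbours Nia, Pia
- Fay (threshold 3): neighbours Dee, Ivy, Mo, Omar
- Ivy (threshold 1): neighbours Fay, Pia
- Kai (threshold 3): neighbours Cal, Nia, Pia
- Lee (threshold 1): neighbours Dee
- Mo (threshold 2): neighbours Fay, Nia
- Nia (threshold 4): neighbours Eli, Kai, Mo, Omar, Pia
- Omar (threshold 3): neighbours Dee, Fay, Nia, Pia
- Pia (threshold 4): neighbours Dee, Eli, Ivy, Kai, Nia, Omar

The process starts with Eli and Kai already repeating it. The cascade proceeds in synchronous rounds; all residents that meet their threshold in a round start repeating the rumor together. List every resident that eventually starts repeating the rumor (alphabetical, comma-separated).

Round 1 — Eli, Kai start repeating the rumor (initial).
Round 2 — checking thresholds:
  Cal: 1 of 1 neighbours ≥ 1, starts repeating the rumor.
  Nia: 2 of 5 neighbours < 4, not yet.
  Pia: 2 of 6 neighbours < 4, not yet.
Round 3 — no new spreads; cascade stops.

Cal, Eli, Kai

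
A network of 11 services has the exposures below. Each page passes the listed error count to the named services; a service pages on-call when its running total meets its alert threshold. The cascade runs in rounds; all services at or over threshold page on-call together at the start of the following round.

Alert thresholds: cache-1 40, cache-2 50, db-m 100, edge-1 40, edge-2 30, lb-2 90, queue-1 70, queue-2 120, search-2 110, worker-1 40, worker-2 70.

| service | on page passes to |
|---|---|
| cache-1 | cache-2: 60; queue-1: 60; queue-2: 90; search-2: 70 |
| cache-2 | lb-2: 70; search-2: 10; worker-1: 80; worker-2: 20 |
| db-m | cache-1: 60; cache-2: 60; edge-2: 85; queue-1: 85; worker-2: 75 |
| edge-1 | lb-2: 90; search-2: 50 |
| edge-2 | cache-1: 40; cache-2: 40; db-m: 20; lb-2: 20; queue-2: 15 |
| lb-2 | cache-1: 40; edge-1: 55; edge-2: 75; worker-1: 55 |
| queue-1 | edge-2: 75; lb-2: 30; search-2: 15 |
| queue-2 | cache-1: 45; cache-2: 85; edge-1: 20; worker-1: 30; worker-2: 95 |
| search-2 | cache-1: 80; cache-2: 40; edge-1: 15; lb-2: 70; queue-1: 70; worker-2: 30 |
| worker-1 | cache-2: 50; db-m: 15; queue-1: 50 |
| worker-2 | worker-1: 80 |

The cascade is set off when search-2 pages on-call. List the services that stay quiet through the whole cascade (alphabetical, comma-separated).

Round 1 — search-2 pages on-call (initial).
  cache-1: +80 → 80 ≥ 40
  cache-2: +40 → 40 < 50
  edge-1: +15 → 15 < 40
  lb-2: +70 → 70 < 90
  queue-1: +70 → 70 ≥ 70
  worker-2: +30 → 30 < 70
Round 2 — cache-1, queue-1 page on-call.
  cache-2: +60 → 100 ≥ 50
  edge-2: +75 → 75 ≥ 30
  lb-2: +30 → 100 ≥ 90
  queue-2: +90 → 90 < 120
Round 3 — cache-2, edge-2, lb-2 page on-call.
  db-m: +20 → 20 < 100
  edge-1: +55 → 70 ≥ 40
  queue-2: +15 → 105 < 120
  worker-1: +80+55 → 135 ≥ 40
  worker-2: +20 → 50 < 70
Round 4 — edge-1, worker-1 page on-call.
  db-m: +15 → 35 < 100
No further pages.

db-m, queue-2, worker-2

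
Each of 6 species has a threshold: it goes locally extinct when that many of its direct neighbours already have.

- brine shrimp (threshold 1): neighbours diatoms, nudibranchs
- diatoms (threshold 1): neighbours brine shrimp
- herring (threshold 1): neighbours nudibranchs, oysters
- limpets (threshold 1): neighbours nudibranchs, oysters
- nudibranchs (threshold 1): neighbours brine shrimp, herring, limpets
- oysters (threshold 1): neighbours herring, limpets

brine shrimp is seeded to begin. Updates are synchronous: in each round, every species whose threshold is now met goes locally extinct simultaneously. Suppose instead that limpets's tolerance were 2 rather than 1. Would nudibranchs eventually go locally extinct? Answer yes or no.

yes

With limpets's tolerance at 2:
Round 1 — brine shrimp goes locally extinct (initial).
Round 2 — checking thresholds:
  diatoms: 1 of 1 neighbours ≥ 1, goes locally extinct.
  nudibranchs: 1 of 3 neighbours ≥ 1, goes locally extinct.
Round 3 — checking thresholds:
  herring: 1 of 2 neighbours ≥ 1, goes locally extinct.
  limpets: 1 of 2 neighbours < 2, below threshold.
Round 4 — checking thresholds:
  limpets: 1 of 2 neighbours < 2, below threshold.
  oysters: 1 of 2 neighbours ≥ 1, goes locally extinct.
Round 5 — checking thresholds:
  limpets: 2 of 2 neighbours ≥ 2, goes locally extinct.
Round 6 — no new extinctions; cascade stops.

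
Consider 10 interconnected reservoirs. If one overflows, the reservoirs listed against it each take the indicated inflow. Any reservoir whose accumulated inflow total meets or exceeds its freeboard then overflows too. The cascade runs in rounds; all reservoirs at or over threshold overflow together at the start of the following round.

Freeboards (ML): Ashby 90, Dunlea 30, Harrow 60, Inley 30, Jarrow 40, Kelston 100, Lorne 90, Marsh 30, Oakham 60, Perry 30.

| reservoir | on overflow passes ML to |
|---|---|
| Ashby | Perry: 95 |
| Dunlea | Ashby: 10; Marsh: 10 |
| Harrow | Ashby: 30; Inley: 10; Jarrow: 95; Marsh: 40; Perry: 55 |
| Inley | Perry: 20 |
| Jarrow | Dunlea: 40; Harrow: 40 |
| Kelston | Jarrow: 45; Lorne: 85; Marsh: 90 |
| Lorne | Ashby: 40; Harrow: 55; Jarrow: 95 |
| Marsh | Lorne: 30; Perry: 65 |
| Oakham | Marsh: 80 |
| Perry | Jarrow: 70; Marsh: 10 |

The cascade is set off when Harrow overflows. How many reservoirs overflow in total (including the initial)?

5

Round 1 — Harrow overflows (initial).
  Ashby: +30 → 30 < 90
  Inley: +10 → 10 < 30
  Jarrow: +95 → 95 ≥ 40
  Marsh: +40 → 40 ≥ 30
  Perry: +55 → 55 ≥ 30
Round 2 — Jarrow, Marsh, Perry overflow.
  Dunlea: +40 → 40 ≥ 30
  Lorne: +30 → 30 < 90
Round 3 — Dunlea overflows.
  Ashby: +10 → 40 < 90
No further overflows.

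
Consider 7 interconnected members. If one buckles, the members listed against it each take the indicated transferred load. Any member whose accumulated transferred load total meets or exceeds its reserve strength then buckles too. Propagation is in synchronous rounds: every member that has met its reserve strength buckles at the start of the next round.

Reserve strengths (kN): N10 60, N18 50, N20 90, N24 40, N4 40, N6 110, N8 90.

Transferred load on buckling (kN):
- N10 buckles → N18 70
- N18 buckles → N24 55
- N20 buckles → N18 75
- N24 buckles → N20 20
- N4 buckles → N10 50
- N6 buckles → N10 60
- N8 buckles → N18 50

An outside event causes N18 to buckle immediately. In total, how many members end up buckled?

2

Round 1 — N18 buckles (initial).
  N24: +55 → 55 ≥ 40
Round 2 — N24 buckles.
  N20: +20 → 20 < 90
No further bucklings.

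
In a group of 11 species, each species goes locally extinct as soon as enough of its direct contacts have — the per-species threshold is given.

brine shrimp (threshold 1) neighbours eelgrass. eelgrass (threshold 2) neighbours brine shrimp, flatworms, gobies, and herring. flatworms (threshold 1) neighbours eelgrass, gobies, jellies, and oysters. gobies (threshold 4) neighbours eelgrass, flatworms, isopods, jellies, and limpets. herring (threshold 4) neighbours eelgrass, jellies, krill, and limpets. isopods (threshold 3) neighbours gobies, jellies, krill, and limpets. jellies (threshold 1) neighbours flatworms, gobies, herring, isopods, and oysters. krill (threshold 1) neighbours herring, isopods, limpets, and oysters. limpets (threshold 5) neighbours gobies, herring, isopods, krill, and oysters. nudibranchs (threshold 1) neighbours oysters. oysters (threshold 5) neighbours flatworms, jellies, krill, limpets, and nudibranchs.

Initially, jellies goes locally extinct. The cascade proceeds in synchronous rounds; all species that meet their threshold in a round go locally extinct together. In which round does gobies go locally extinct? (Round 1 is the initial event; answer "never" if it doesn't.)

never

Round 1 — jellies goes locally extinct (initial).
Round 2 — checking thresholds:
  flatworms: 1 of 4 neighbours ≥ 1, goes locally extinct.
  gobies: 1 of 5 neighbours < 4, not yet.
  herring: 1 of 4 neighbours < 4, not yet.
  isopods: 1 of 4 neighbours < 3, not yet.
  oysters: 1 of 5 neighbours < 5, not yet.
Round 3 — no new extinctions; cascade stops.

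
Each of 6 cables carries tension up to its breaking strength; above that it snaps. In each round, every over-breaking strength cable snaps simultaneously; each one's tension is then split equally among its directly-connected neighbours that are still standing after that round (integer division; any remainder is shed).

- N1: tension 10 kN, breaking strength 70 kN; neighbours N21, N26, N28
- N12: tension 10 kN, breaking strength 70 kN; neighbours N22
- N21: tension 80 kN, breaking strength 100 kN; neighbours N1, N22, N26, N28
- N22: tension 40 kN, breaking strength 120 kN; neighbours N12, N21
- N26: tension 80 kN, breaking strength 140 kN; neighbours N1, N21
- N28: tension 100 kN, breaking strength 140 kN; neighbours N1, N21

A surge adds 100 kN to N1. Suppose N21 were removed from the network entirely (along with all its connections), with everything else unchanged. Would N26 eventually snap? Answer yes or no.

With N21 removed:
Round 1 — N1 at 110 > 70. N1 snaps.
  N1 sheds 110 kN to N26, N28: 55 each.
    N26: 80+55 = 135 ≤ 140
    N28: 100+55 = 155 > 140
Round 2 — N28 snaps.
  N28 sheds 155 kN: no online neighbours, lost.
No further breaks.

no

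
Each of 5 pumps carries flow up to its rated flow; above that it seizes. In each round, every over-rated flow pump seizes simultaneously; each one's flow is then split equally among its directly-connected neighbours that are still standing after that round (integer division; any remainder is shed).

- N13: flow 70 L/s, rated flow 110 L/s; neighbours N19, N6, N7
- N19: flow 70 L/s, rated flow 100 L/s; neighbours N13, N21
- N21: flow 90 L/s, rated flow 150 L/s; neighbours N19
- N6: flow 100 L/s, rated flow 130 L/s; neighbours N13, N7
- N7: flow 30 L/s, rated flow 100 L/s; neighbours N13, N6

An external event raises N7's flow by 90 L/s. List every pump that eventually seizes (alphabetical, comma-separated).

Round 1 — N7 at 120 > 100. N7 seizes.
  N7 sheds 120 L/s to N13, N6: 60 each.
    N13: 70+60 = 130 > 110
    N6: 100+60 = 160 > 130
Round 2 — N13, N6 seize.
  N13 sheds 130 L/s to N19: 130 each.
    N19: 70+130 = 200 > 100
  N6 sheds 160 L/s: no online neighbours, lost.
Round 3 — N19 seizes.
  N19 sheds 200 L/s to N21: 200 each.
    N21: 90+200 = 290 > 150
Round 4 — N21 seizes.
  N21 sheds 290 L/s: no online neighbours, lost.
No further seizures.

N13, N19, N21, N6, N7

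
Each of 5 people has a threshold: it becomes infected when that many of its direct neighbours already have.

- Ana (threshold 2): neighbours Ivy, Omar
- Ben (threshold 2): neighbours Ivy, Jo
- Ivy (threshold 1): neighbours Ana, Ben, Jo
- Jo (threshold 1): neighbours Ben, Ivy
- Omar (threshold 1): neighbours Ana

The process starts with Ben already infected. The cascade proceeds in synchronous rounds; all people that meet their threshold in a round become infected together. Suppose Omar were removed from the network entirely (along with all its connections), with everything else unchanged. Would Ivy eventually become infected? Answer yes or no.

yes

With Omar removed:
Round 1 — Ben becomes infected (initial).
Round 2 — checking thresholds:
  Ivy: 1 of 3 neighbours ≥ 1, becomes infected.
  Jo: 1 of 2 neighbours ≥ 1, becomes infected.
Round 3 — no new infections; cascade stops.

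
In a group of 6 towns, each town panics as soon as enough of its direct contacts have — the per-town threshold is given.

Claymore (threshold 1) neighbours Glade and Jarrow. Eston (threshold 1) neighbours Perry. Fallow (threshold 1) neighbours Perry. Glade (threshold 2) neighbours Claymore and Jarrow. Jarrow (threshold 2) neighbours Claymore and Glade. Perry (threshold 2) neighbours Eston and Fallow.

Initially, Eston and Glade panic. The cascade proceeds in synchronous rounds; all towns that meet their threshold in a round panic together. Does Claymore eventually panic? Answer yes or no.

Round 1 — Eston, Glade panic (initial).
Round 2 — checking thresholds:
  Claymore: 1 of 2 neighbours ≥ 1, panics.
  Jarrow: 1 of 2 neighbours < 2, not yet.
  Perry: 1 of 2 neighbours < 2, not yet.
Round 3 — checking thresholds:
  Jarrow: 2 of 2 neighbours ≥ 2, panics.
  Perry: 1 of 2 neighbours < 2, not yet.
Round 4 — no new panics; cascade stops.

yes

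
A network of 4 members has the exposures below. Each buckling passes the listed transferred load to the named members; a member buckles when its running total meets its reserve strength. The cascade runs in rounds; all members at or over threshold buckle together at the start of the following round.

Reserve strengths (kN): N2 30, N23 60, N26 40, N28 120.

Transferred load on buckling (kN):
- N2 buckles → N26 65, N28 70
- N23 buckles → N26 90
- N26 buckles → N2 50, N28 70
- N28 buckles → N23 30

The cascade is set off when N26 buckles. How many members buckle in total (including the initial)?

3

Round 1 — N26 buckles (initial).
  N2: +50 → 50 ≥ 30
  N28: +70 → 70 < 120
Round 2 — N2 buckles.
  N28: +70 → 140 ≥ 120
Round 3 — N28 buckles.
  N23: +30 → 30 < 60
No further bucklings.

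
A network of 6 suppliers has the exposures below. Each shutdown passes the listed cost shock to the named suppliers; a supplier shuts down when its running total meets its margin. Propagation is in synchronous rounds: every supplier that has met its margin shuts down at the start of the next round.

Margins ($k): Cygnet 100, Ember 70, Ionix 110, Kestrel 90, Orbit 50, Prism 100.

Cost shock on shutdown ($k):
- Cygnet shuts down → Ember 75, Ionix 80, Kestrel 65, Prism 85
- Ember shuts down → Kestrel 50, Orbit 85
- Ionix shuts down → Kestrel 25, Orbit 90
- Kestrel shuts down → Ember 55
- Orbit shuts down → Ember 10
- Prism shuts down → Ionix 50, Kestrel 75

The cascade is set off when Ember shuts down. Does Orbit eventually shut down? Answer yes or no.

Round 1 — Ember shuts down (initial).
  Kestrel: +50 → 50 < 90
  Orbit: +85 → 85 ≥ 50
Round 2 — Orbit shuts down.
No further shutdowns.

yes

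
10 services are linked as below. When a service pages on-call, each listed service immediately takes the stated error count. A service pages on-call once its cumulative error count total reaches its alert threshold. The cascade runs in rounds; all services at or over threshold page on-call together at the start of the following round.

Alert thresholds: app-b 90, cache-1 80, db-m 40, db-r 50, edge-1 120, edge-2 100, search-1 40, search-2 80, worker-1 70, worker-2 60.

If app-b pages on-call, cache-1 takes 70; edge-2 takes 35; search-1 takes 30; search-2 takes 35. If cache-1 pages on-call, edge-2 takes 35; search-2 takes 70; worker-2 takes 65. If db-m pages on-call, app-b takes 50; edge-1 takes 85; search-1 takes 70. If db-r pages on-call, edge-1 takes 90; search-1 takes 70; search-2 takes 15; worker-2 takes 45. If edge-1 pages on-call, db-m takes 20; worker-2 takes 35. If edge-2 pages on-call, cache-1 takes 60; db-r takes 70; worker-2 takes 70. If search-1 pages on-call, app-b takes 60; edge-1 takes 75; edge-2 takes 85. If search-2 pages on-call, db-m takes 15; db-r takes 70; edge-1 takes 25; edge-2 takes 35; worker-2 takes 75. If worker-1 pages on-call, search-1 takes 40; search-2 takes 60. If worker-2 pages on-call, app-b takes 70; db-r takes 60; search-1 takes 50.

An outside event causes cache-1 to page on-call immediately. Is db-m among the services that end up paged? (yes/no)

Round 1 — cache-1 pages on-call (initial).
  edge-2: +35 → 35 < 100
  search-2: +70 → 70 < 80
  worker-2: +65 → 65 ≥ 60
Round 2 — worker-2 pages on-call.
  app-b: +70 → 70 < 90
  db-r: +60 → 60 ≥ 50
  search-1: +50 → 50 ≥ 40
Round 3 — db-r, search-1 page on-call.
  app-b: +60 → 130 ≥ 90
  edge-1: +90+75 → 165 ≥ 120
  edge-2: +85 → 120 ≥ 100
  search-2: +15 → 85 ≥ 80
Round 4 — app-b, edge-1, edge-2, search-2 page on-call.
  db-m: +20+15 → 35 < 40
No further pages.

no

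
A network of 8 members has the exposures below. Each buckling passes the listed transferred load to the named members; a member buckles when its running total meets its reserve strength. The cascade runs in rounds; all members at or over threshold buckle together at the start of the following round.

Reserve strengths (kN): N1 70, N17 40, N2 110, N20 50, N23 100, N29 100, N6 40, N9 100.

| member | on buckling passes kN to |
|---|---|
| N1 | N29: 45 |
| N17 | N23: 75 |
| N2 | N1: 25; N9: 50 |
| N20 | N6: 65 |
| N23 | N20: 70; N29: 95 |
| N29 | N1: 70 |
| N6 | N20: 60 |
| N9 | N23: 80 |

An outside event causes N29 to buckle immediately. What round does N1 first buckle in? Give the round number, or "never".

2

Round 1 — N29 buckles (initial).
  N1: +70 → 70 ≥ 70
Round 2 — N1 buckles.
No further bucklings.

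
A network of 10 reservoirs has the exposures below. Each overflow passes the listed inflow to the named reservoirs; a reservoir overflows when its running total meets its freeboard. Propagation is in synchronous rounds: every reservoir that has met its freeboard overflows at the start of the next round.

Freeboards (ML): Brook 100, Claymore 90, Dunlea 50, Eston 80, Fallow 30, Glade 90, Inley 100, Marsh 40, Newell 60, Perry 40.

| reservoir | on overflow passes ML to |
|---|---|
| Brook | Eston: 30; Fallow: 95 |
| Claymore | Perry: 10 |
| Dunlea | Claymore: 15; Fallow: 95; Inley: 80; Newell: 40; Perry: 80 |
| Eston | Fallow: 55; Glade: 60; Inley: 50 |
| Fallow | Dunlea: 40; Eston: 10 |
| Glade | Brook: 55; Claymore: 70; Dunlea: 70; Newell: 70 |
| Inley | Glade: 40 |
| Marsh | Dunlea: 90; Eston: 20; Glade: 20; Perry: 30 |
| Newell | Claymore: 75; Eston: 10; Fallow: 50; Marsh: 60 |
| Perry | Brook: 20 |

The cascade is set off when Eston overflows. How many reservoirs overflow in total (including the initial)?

Round 1 — Eston overflows (initial).
  Fallow: +55 → 55 ≥ 30
  Glade: +60 → 60 < 90
  Inley: +50 → 50 < 100
Round 2 — Fallow overflows.
  Dunlea: +40 → 40 < 50
No further overflows.

2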